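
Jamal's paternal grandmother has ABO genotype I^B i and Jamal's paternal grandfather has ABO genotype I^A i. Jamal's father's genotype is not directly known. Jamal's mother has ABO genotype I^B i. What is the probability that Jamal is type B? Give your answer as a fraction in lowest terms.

Jamal's father's ABO genotype from I^B i × I^A i: 1/4 I^A I^B, 1/4 I^A i, 1/4 I^B i, 1/4 i i.
Crossing each possibility with the mother I^B i and summing P(type B): 1/4·1/2 + 1/4·1/4 + 1/4·3/4 + 1/4·1/2 = 1/2.

1/2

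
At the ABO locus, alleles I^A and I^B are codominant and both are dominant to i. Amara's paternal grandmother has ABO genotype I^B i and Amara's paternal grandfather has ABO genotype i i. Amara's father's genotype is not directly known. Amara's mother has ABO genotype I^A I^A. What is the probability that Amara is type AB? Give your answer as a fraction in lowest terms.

1/4

Amara's father's ABO genotype from I^B i × i i: 1/2 I^B i, 1/2 i i.
Crossing each possibility with the mother I^A I^A and summing P(type AB): 1/2·1/2 + 1/2·0 = 1/4.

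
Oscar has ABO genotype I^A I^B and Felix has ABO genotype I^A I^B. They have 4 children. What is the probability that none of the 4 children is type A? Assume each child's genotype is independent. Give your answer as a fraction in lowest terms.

ABO cross I^A I^B × I^A I^B → 1/4 A, 1/4 B, 1/2 AB.
So P(type A) = 1/4 per child.
P(not type A) = 3/4 for one child; (3/4)^4 = 81/256.

81/256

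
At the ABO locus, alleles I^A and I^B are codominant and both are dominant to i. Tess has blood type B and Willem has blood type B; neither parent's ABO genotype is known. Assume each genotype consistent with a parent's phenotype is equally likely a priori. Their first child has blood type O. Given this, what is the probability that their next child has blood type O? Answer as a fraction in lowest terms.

Possible genotypes: Tess ∈ {I^B I^B, I^B i}; Willem ∈ {I^B I^B, I^B i}.
Weight each parental genotype pair by prior × P(type-O child):
  I^B i × I^B i: posterior weight 1; P(next child type O) = 1/4.
Weighted sum = 1/4.

1/4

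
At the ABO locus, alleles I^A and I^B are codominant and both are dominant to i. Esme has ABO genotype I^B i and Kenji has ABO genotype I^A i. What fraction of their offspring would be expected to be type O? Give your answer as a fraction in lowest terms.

ABO cross I^B i × I^A i → offspring phenotypes: 1/4 O, 1/4 A, 1/4 B, 1/4 AB.
So P(type O) = 1/4.

1/4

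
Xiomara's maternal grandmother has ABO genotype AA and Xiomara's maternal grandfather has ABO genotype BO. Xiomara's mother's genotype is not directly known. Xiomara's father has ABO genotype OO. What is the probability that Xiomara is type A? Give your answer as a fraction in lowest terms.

Xiomara's mother's ABO genotype from AA × BO: 1/2 AB, 1/2 AO.
Crossing each possibility with the father OO and summing P(type A): 1/2·1/2 + 1/2·1/2 = 1/2.

1/2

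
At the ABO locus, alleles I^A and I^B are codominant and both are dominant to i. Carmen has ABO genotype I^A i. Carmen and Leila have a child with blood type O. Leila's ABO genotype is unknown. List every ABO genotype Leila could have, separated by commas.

I^A i, I^B i, i i

For each candidate genotype of Leila, check whether crossing it with I^A i can produce every observed child phenotype.
  I^A I^A → possible child types {A} ✗
  I^A I^B → possible child types {A, B, AB} ✗
  I^A i → possible child types {O, A} ✓
  I^B I^B → possible child types {B, AB} ✗
  I^B i → possible child types {O, A, B, AB} ✓
  i i → possible child types {O, A} ✓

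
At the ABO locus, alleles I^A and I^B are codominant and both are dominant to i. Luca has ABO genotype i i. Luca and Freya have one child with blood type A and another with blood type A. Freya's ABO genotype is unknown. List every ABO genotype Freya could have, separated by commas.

For each candidate genotype of Freya, check whether crossing it with i i can produce every observed child phenotype.
  I^A I^A → possible child types {A} ✓
  I^A I^B → possible child types {A, B} ✓
  I^A i → possible child types {O, A} ✓
  I^B I^B → possible child types {B} ✗
  I^B i → possible child types {O, B} ✗
  i i → possible child types {O} ✗

I^A I^A, I^A I^B, I^A i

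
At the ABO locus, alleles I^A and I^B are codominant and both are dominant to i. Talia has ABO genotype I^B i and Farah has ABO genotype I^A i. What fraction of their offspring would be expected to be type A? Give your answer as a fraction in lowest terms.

1/4

ABO cross I^B i × I^A i → offspring phenotypes: 1/4 O, 1/4 A, 1/4 B, 1/4 AB.
So P(type A) = 1/4.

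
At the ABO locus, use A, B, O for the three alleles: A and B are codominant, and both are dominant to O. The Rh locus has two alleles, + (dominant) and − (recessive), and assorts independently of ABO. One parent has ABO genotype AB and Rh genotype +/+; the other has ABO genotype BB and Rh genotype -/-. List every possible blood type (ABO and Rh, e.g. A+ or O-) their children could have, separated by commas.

B+, AB+

Gametes from AB × BB give offspring ABO genotypes AB, BB, i.e. phenotypes B, AB.
Rh cross +/+ × -/- → phenotypes Rh+.
Combining independently: B+, AB+.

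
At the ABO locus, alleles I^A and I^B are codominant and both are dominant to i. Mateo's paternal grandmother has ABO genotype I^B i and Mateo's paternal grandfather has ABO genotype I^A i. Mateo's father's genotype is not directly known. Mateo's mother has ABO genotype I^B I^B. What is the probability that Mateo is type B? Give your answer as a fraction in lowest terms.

3/4

Mateo's father's ABO genotype from I^B i × I^A i: 1/4 I^A I^B, 1/4 I^A i, 1/4 I^B i, 1/4 i i.
Crossing each possibility with the mother I^B I^B and summing P(type B): 1/4·1/2 + 1/4·1/2 + 1/4·1 + 1/4·1 = 3/4.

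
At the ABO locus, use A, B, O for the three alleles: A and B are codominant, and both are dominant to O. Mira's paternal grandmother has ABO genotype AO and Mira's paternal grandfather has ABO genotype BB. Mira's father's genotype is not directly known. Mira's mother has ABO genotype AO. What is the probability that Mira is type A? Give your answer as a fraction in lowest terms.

3/8

Mira's father's ABO genotype from AO × BB: 1/2 AB, 1/2 BO.
Crossing each possibility with the mother AO and summing P(type A): 1/2·1/2 + 1/2·1/4 = 3/8.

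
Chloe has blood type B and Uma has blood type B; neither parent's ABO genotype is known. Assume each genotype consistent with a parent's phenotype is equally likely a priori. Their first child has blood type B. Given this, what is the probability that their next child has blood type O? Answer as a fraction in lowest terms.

Possible genotypes: Chloe ∈ {BB, BO}; Uma ∈ {BB, BO}.
Weight each parental genotype pair by prior × P(type-B child):
  BB × BB: posterior weight 4/15; P(next child type O) = 0.
  BB × BO: posterior weight 4/15; P(next child type O) = 0.
  BO × BB: posterior weight 4/15; P(next child type O) = 0.
  BO × BO: posterior weight 1/5; P(next child type O) = 1/4.
Weighted sum = 1/20.

1/20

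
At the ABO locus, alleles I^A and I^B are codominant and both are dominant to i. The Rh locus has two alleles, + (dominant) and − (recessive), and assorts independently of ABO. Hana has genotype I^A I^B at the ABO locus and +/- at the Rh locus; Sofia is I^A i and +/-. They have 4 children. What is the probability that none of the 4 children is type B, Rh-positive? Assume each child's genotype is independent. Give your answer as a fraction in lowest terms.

ABO cross I^A I^B × I^A i → 1/2 A, 1/4 B, 1/4 AB.
Rh cross +/- × +/- → 3/4 Rh+, 1/4 Rh-; so P(type B, Rh-positive) = 1/4 × 3/4 = 3/16 per child.
P(not type B, Rh-positive) = 13/16 for one child; (13/16)^4 = 28561/65536.

28561/65536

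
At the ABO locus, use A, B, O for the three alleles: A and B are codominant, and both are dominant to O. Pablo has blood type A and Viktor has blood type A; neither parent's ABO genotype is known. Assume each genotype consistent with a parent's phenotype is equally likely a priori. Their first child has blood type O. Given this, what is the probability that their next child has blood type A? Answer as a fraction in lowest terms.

Possible genotypes: Pablo ∈ {AA, AO}; Viktor ∈ {AA, AO}.
Weight each parental genotype pair by prior × P(type-O child):
  AO × AO: posterior weight 1; P(next child type A) = 3/4.
Weighted sum = 3/4.

3/4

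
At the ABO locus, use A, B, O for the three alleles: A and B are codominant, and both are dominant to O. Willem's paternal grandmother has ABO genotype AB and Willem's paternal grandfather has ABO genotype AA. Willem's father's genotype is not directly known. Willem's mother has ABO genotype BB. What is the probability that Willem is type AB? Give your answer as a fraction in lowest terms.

3/4

Willem's father's ABO genotype from AB × AA: 1/2 AA, 1/2 AB.
Crossing each possibility with the mother BB and summing P(type AB): 1/2·1 + 1/2·1/2 = 3/4.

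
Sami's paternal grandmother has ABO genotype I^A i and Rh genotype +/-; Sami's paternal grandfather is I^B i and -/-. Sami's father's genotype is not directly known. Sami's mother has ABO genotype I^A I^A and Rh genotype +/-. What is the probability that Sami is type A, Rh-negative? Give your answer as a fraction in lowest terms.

9/32

Sami's father's ABO genotype from I^A i × I^B i: 1/4 I^A I^B, 1/4 I^A i, 1/4 I^B i, 1/4 i i.
Crossing each possibility with the mother I^A I^A and summing P(type A): 1/4·1/2 + 1/4·1 + 1/4·1/2 + 1/4·1 = 3/4.
Similarly for Rh via the father's Rh distribution: P(Rh-) = 3/8.
Independent loci: 3/4 × 3/8 = 9/32.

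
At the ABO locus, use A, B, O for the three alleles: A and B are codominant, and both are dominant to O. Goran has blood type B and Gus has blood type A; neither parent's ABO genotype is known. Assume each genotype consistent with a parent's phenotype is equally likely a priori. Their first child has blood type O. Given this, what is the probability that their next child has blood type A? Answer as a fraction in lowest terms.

1/4

Possible genotypes: Goran ∈ {BB, BO}; Gus ∈ {AA, AO}.
Weight each parental genotype pair by prior × P(type-O child):
  BO × AO: posterior weight 1; P(next child type A) = 1/4.
Weighted sum = 1/4.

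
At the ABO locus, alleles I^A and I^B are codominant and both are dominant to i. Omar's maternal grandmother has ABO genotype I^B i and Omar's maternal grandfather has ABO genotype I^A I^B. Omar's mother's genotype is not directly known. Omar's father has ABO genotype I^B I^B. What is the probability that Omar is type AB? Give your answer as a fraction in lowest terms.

Omar's mother's ABO genotype from I^B i × I^A I^B: 1/4 I^A I^B, 1/4 I^A i, 1/4 I^B I^B, 1/4 I^B i.
Crossing each possibility with the father I^B I^B and summing P(type AB): 1/4·1/2 + 1/4·1/2 + 1/4·0 + 1/4·0 = 1/4.

1/4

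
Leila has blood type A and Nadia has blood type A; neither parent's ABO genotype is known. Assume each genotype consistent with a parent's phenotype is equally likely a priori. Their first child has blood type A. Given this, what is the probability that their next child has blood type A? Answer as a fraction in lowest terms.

Possible genotypes: Leila ∈ {AA, AO}; Nadia ∈ {AA, AO}.
Weight each parental genotype pair by prior × P(type-A child):
  AA × AA: posterior weight 4/15; P(next child type A) = 1.
  AA × AO: posterior weight 4/15; P(next child type A) = 1.
  AO × AA: posterior weight 4/15; P(next child type A) = 1.
  AO × AO: posterior weight 1/5; P(next child type A) = 3/4.
Weighted sum = 19/20.

19/20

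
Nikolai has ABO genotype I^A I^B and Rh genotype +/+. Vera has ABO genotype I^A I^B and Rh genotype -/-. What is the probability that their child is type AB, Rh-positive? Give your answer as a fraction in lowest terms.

ABO cross I^A I^B × I^A I^B → offspring phenotypes: 1/4 A, 1/4 B, 1/2 AB.
Rh cross +/+ × -/- → 1 Rh+.
Independent loci: P(type AB, Rh-positive) = 1/2 × 1 = 1/2.

1/2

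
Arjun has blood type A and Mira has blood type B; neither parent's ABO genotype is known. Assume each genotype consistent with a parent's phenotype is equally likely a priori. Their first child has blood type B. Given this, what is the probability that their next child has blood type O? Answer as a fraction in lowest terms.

Possible genotypes: Arjun ∈ {I^A I^A, I^A i}; Mira ∈ {I^B I^B, I^B i}.
Weight each parental genotype pair by prior × P(type-B child):
  I^A i × I^B I^B: posterior weight 2/3; P(next child type O) = 0.
  I^A i × I^B i: posterior weight 1/3; P(next child type O) = 1/4.
Weighted sum = 1/12.

1/12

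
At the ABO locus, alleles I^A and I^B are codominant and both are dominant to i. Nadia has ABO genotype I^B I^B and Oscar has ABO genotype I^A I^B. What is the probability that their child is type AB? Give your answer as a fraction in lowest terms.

1/2

ABO cross I^B I^B × I^A I^B → offspring phenotypes: 1/2 B, 1/2 AB.
So P(type AB) = 1/2.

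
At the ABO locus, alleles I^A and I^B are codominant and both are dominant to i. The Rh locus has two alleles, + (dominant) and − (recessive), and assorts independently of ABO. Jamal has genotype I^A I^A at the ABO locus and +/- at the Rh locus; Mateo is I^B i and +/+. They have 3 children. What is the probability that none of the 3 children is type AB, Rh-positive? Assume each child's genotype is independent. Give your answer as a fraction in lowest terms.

ABO cross I^A I^A × I^B i → 1/2 A, 1/2 AB.
Rh cross +/- × +/+ → 1 Rh+; so P(type AB, Rh-positive) = 1/2 × 1 = 1/2 per child.
P(not type AB, Rh-positive) = 1/2 for one child; (1/2)^3 = 1/8.

1/8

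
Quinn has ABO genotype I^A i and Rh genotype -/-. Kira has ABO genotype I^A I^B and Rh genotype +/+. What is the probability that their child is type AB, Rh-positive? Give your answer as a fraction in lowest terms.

1/4

ABO cross I^A i × I^A I^B → offspring phenotypes: 1/2 A, 1/4 B, 1/4 AB.
Rh cross -/- × +/+ → 1 Rh+.
Independent loci: P(type AB, Rh-positive) = 1/4 × 1 = 1/4.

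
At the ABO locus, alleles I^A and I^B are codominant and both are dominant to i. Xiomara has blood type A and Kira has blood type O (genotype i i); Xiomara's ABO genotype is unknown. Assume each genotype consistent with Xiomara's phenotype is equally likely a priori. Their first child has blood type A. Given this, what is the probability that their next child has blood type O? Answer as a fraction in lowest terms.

1/6

Possible genotypes: Xiomara ∈ {I^A I^A, I^A i}; Kira ∈ {i i}.
Weight each parental genotype pair by prior × P(type-A child):
  I^A I^A × i i: posterior weight 2/3; P(next child type O) = 0.
  I^A i × i i: posterior weight 1/3; P(next child type O) = 1/2.
Weighted sum = 1/6.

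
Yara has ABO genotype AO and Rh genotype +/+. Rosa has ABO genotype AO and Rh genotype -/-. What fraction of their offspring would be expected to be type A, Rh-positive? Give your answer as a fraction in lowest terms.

3/4

ABO cross AO × AO → offspring phenotypes: 1/4 O, 3/4 A.
Rh cross +/+ × -/- → 1 Rh+.
Independent loci: P(type A, Rh-positive) = 3/4 × 1 = 3/4.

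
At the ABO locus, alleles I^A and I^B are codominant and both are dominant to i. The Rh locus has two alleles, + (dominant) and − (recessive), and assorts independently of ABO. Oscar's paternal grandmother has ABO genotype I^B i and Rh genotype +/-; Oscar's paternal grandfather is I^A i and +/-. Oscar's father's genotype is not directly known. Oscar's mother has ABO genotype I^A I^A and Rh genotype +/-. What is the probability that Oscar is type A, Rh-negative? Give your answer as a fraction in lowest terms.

Oscar's father's ABO genotype from I^B i × I^A i: 1/4 I^A I^B, 1/4 I^A i, 1/4 I^B i, 1/4 i i.
Crossing each possibility with the mother I^A I^A and summing P(type A): 1/4·1/2 + 1/4·1 + 1/4·1/2 + 1/4·1 = 3/4.
Similarly for Rh via the father's Rh distribution: P(Rh-) = 1/4.
Independent loci: 3/4 × 1/4 = 3/16.

3/16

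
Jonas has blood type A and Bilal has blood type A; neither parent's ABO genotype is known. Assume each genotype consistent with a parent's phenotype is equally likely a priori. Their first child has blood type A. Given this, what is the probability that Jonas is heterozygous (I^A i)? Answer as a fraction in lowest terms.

7/15

Possible genotypes: Jonas ∈ {I^A I^A, I^A i}; Bilal ∈ {I^A I^A, I^A i}.
Weight each parental genotype pair by prior × P(type-A child):
  I^A I^A × I^A I^A: posterior weight 4/15.
  I^A I^A × I^A i: posterior weight 4/15.
  I^A i × I^A I^A: posterior weight 4/15.
  I^A i × I^A i: posterior weight 1/5.
Sum the posterior weight over pairs where Jonas is I^A i: 7/15.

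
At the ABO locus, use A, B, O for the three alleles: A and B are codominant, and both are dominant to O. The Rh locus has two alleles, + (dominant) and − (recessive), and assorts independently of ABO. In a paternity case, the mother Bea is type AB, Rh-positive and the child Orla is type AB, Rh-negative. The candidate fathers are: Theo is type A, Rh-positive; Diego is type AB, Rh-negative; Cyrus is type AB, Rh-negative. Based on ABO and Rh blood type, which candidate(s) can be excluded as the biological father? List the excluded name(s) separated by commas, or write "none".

A candidate is excluded only if no genotype consistent with his phenotype could produce a type AB, Rh-negative child with a type AB, Rh-positive mother.
Every candidate has at least one consistent genotype combination, so none can be excluded.

none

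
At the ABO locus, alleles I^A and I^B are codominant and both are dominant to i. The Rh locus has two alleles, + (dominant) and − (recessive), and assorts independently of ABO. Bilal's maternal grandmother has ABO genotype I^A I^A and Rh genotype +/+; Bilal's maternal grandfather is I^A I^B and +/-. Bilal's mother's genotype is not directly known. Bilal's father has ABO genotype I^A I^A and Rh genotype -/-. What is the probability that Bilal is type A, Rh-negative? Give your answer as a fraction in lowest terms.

Bilal's mother's ABO genotype from I^A I^A × I^A I^B: 1/2 I^A I^A, 1/2 I^A I^B.
Crossing each possibility with the father I^A I^A and summing P(type A): 1/2·1 + 1/2·1/2 = 3/4.
Similarly for Rh via the mother's Rh distribution: P(Rh-) = 1/4.
Independent loci: 3/4 × 1/4 = 3/16.

3/16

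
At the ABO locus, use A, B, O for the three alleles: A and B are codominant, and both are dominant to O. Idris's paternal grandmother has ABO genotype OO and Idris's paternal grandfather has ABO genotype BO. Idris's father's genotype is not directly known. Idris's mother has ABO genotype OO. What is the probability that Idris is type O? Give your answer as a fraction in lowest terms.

3/4

Idris's father's ABO genotype from OO × BO: 1/2 BO, 1/2 OO.
Crossing each possibility with the mother OO and summing P(type O): 1/2·1/2 + 1/2·1 = 3/4.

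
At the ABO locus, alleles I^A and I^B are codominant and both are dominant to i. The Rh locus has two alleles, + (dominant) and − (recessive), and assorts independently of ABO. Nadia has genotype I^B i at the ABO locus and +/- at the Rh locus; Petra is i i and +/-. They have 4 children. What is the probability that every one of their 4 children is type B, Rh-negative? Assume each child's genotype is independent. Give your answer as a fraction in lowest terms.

1/4096

ABO cross I^B i × i i → 1/2 O, 1/2 B.
Rh cross +/- × +/- → 3/4 Rh+, 1/4 Rh-; so P(type B, Rh-negative) = 1/2 × 1/4 = 1/8 per child.
All 4 independent: (1/8)^4 = 1/4096.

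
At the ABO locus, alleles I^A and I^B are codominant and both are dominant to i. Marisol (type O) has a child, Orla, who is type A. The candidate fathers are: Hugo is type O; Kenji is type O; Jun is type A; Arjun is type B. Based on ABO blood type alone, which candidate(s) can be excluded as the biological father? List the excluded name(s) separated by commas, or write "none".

Hugo, Kenji, Arjun

A candidate is excluded only if no genotype consistent with his phenotype could produce a type A child with a type O mother.
Hugo (type O): no genotype consistent with that phenotype can produce a type-A child with a type-O mother.
Kenji (type O): no genotype consistent with that phenotype can produce a type-A child with a type-O mother.
Arjun (type B): no genotype consistent with that phenotype can produce a type-A child with a type-O mother.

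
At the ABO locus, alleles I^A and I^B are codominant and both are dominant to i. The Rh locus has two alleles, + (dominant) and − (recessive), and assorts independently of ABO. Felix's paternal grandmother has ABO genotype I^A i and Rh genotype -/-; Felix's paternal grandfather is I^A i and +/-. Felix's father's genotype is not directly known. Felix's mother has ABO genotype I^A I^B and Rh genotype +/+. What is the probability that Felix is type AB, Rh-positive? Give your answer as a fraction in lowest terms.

1/4

Felix's father's ABO genotype from I^A i × I^A i: 1/4 I^A I^A, 1/2 I^A i, 1/4 i i.
Crossing each possibility with the mother I^A I^B and summing P(type AB): 1/4·1/2 + 1/2·1/4 + 1/4·0 = 1/4.
Similarly for Rh via the father's Rh distribution: P(Rh+) = 1.
Independent loci: 1/4 × 1 = 1/4.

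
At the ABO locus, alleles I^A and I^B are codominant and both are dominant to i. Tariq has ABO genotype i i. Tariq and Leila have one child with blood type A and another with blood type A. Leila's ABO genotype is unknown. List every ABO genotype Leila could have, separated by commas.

I^A I^A, I^A I^B, I^A i

For each candidate genotype of Leila, check whether crossing it with i i can produce every observed child phenotype.
  I^A I^A → possible child types {A} ✓
  I^A I^B → possible child types {A, B} ✓
  I^A i → possible child types {O, A} ✓
  I^B I^B → possible child types {B} ✗
  I^B i → possible child types {O, B} ✗
  i i → possible child types {O} ✗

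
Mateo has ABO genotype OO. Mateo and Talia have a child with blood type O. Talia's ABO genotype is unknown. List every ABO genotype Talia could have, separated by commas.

For each candidate genotype of Talia, check whether crossing it with OO can produce every observed child phenotype.
  AA → possible child types {A} ✗
  AB → possible child types {A, B} ✗
  AO → possible child types {O, A} ✓
  BB → possible child types {B} ✗
  BO → possible child types {O, B} ✓
  OO → possible child types {O} ✓

AO, BO, OO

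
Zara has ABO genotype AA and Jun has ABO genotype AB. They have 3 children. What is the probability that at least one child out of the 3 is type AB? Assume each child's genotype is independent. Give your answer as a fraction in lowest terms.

7/8

ABO cross AA × AB → 1/2 A, 1/2 AB.
So P(type AB) = 1/2 per child.
P(none) = (1/2)^3 = 1/8; P(at least one) = 1 − 1/8 = 7/8.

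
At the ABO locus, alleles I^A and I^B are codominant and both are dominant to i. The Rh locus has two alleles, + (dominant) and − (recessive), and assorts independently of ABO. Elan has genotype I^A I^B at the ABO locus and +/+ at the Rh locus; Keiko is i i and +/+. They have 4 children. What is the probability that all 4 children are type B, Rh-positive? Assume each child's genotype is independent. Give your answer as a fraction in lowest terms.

ABO cross I^A I^B × i i → 1/2 A, 1/2 B.
Rh cross +/+ × +/+ → 1 Rh+; so P(type B, Rh-positive) = 1/2 × 1 = 1/2 per child.
All 4 independent: (1/2)^4 = 1/16.

1/16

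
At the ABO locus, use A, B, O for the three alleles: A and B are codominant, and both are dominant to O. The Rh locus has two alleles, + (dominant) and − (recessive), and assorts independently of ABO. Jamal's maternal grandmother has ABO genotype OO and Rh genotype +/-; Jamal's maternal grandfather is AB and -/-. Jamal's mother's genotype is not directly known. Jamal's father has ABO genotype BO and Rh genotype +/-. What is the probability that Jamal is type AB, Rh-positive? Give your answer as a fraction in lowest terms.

Jamal's mother's ABO genotype from OO × AB: 1/2 AO, 1/2 BO.
Crossing each possibility with the father BO and summing P(type AB): 1/2·1/4 + 1/2·0 = 1/8.
Similarly for Rh via the mother's Rh distribution: P(Rh+) = 5/8.
Independent loci: 1/8 × 5/8 = 5/64.

5/64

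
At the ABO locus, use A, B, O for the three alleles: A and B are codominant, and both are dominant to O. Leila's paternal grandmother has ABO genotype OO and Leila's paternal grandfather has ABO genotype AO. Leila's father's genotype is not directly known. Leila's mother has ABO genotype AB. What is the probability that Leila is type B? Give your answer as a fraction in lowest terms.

Leila's father's ABO genotype from OO × AO: 1/2 AO, 1/2 OO.
Crossing each possibility with the mother AB and summing P(type B): 1/2·1/4 + 1/2·1/2 = 3/8.

3/8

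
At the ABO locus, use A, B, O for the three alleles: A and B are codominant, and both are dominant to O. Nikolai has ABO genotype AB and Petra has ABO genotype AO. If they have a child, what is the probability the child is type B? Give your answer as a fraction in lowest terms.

1/4

ABO cross AB × AO → offspring phenotypes: 1/2 A, 1/4 B, 1/4 AB.
So P(type B) = 1/4.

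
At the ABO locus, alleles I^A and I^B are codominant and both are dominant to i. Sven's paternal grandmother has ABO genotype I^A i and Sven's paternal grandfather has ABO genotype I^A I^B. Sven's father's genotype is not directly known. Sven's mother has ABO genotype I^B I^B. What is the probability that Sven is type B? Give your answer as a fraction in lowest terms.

Sven's father's ABO genotype from I^A i × I^A I^B: 1/4 I^A I^A, 1/4 I^A I^B, 1/4 I^A i, 1/4 I^B i.
Crossing each possibility with the mother I^B I^B and summing P(type B): 1/4·0 + 1/4·1/2 + 1/4·1/2 + 1/4·1 = 1/2.

1/2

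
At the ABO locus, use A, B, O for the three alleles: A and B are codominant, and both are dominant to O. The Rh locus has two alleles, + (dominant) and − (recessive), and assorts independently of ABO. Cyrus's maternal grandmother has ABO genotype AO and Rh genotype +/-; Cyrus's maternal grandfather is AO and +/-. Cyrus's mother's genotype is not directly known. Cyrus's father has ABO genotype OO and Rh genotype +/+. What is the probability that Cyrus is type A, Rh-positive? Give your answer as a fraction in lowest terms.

Cyrus's mother's ABO genotype from AO × AO: 1/4 AA, 1/2 AO, 1/4 OO.
Crossing each possibility with the father OO and summing P(type A): 1/4·1 + 1/2·1/2 + 1/4·0 = 1/2.
Similarly for Rh via the mother's Rh distribution: P(Rh+) = 1.
Independent loci: 1/2 × 1 = 1/2.

1/2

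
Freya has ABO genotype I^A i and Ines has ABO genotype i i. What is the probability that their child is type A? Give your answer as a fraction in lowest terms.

ABO cross I^A i × i i → offspring phenotypes: 1/2 O, 1/2 A.
So P(type A) = 1/2.

1/2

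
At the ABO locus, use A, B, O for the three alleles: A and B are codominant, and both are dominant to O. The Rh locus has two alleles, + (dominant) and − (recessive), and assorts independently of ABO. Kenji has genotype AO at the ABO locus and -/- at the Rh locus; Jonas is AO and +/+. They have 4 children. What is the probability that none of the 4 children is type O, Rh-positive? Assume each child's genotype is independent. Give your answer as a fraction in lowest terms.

81/256

ABO cross AO × AO → 1/4 O, 3/4 A.
Rh cross -/- × +/+ → 1 Rh+; so P(type O, Rh-positive) = 1/4 × 1 = 1/4 per child.
P(not type O, Rh-positive) = 3/4 for one child; (3/4)^4 = 81/256.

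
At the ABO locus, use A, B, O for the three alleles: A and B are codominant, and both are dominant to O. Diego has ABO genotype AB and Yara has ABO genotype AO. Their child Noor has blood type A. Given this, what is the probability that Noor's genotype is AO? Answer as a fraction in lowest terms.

1/2

Cross AB × AO → 1/4 AA, 1/4 AB, 1/4 AO, 1/4 BO.
Type-A genotypes among offspring: AA (1/4), AO (1/4); total 1/2.
P(AO | type A) = (1/4) / (1/2) = 1/2.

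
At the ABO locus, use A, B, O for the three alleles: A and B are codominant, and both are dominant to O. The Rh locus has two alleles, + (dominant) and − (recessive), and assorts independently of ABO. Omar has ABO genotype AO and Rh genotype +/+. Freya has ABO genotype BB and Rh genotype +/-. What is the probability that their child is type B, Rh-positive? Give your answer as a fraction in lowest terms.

ABO cross AO × BB → offspring phenotypes: 1/2 B, 1/2 AB.
Rh cross +/+ × +/- → 1 Rh+.
Independent loci: P(type B, Rh-positive) = 1/2 × 1 = 1/2.

1/2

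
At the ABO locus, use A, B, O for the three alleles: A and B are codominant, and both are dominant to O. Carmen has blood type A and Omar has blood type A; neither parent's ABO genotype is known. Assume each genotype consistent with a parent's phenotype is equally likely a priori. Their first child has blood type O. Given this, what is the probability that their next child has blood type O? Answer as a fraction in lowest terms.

Possible genotypes: Carmen ∈ {AA, AO}; Omar ∈ {AA, AO}.
Weight each parental genotype pair by prior × P(type-O child):
  AO × AO: posterior weight 1; P(next child type O) = 1/4.
Weighted sum = 1/4.

1/4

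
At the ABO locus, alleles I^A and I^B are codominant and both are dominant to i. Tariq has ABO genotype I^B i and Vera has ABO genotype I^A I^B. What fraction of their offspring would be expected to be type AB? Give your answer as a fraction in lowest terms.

1/4

ABO cross I^B i × I^A I^B → offspring phenotypes: 1/4 A, 1/2 B, 1/4 AB.
So P(type AB) = 1/4.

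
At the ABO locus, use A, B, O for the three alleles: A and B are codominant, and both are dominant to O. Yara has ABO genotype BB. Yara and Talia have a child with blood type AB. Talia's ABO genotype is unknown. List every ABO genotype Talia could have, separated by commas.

AA, AB, AO

For each candidate genotype of Talia, check whether crossing it with BB can produce every observed child phenotype.
  AA → possible child types {AB} ✓
  AB → possible child types {B, AB} ✓
  AO → possible child types {B, AB} ✓
  BB → possible child types {B} ✗
  BO → possible child types {B} ✗
  OO → possible child types {B} ✗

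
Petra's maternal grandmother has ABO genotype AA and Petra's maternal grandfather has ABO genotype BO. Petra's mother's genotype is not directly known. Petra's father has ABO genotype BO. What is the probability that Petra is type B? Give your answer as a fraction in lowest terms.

Petra's mother's ABO genotype from AA × BO: 1/2 AB, 1/2 AO.
Crossing each possibility with the father BO and summing P(type B): 1/2·1/2 + 1/2·1/4 = 3/8.

3/8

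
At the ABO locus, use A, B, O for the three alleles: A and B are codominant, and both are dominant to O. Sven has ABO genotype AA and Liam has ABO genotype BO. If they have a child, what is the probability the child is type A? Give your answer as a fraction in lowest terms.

ABO cross AA × BO → offspring phenotypes: 1/2 A, 1/2 AB.
So P(type A) = 1/2.

1/2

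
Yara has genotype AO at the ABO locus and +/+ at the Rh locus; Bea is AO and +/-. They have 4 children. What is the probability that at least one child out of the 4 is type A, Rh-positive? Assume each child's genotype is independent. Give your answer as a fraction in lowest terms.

ABO cross AO × AO → 1/4 O, 3/4 A.
Rh cross +/+ × +/- → 1 Rh+; so P(type A, Rh-positive) = 3/4 × 1 = 3/4 per child.
P(none) = (1/4)^4 = 1/256; P(at least one) = 1 − 1/256 = 255/256.

255/256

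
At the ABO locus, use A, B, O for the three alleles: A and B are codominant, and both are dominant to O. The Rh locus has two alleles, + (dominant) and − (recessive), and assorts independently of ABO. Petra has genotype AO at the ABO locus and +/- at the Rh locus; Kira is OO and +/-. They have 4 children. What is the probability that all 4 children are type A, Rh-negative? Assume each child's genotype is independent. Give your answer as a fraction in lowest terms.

1/4096

ABO cross AO × OO → 1/2 O, 1/2 A.
Rh cross +/- × +/- → 3/4 Rh+, 1/4 Rh-; so P(type A, Rh-negative) = 1/2 × 1/4 = 1/8 per child.
All 4 independent: (1/8)^4 = 1/4096.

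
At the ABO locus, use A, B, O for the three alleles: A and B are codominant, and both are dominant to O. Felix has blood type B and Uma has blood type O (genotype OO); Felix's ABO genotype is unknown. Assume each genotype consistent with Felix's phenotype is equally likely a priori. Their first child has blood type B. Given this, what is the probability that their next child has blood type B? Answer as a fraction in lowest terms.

Possible genotypes: Felix ∈ {BB, BO}; Uma ∈ {OO}.
Weight each parental genotype pair by prior × P(type-B child):
  BB × OO: posterior weight 2/3; P(next child type B) = 1.
  BO × OO: posterior weight 1/3; P(next child type B) = 1/2.
Weighted sum = 5/6.

5/6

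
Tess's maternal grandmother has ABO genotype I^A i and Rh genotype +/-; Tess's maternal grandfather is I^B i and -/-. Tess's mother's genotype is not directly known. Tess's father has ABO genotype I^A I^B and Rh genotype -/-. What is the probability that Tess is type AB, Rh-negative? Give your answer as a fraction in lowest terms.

Tess's mother's ABO genotype from I^A i × I^B i: 1/4 I^A I^B, 1/4 I^A i, 1/4 I^B i, 1/4 i i.
Crossing each possibility with the father I^A I^B and summing P(type AB): 1/4·1/2 + 1/4·1/4 + 1/4·1/4 + 1/4·0 = 1/4.
Similarly for Rh via the mother's Rh distribution: P(Rh-) = 3/4.
Independent loci: 1/4 × 3/4 = 3/16.

3/16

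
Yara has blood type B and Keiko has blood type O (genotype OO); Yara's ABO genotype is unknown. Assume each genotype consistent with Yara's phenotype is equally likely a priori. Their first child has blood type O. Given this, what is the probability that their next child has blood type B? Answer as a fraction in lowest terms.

1/2

Possible genotypes: Yara ∈ {BB, BO}; Keiko ∈ {OO}.
Weight each parental genotype pair by prior × P(type-O child):
  BO × OO: posterior weight 1; P(next child type B) = 1/2.
Weighted sum = 1/2.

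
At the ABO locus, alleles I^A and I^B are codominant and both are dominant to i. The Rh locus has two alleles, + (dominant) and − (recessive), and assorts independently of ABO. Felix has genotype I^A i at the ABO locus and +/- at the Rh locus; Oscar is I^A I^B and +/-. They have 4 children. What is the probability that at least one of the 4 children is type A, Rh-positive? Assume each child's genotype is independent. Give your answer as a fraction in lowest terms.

3471/4096

ABO cross I^A i × I^A I^B → 1/2 A, 1/4 B, 1/4 AB.
Rh cross +/- × +/- → 3/4 Rh+, 1/4 Rh-; so P(type A, Rh-positive) = 1/2 × 3/4 = 3/8 per child.
P(none) = (5/8)^4 = 625/4096; P(at least one) = 1 − 625/4096 = 3471/4096.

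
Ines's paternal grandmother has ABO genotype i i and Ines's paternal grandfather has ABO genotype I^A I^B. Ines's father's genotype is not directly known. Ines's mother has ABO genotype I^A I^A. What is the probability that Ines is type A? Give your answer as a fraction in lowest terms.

Ines's father's ABO genotype from i i × I^A I^B: 1/2 I^A i, 1/2 I^B i.
Crossing each possibility with the mother I^A I^A and summing P(type A): 1/2·1 + 1/2·1/2 = 3/4.

3/4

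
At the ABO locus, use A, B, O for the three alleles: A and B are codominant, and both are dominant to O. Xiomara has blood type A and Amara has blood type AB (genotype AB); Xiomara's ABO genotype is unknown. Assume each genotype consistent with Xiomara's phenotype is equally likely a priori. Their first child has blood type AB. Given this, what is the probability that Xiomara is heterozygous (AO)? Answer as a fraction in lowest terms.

1/3

Possible genotypes: Xiomara ∈ {AA, AO}; Amara ∈ {AB}.
Weight each parental genotype pair by prior × P(type-AB child):
  AA × AB: posterior weight 2/3.
  AO × AB: posterior weight 1/3.
Sum the posterior weight over pairs where Xiomara is AO: 1/3.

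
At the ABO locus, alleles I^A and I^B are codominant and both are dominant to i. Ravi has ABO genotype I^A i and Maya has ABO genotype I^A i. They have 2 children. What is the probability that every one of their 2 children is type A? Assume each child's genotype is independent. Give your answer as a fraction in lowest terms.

9/16

ABO cross I^A i × I^A i → 1/4 O, 3/4 A.
So P(type A) = 3/4 per child.
All 2 independent: (3/4)^2 = 9/16.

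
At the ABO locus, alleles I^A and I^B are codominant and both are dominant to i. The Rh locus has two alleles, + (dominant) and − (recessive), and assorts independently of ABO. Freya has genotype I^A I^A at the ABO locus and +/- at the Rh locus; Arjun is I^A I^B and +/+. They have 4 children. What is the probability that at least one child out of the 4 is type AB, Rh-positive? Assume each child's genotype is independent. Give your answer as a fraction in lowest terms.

ABO cross I^A I^A × I^A I^B → 1/2 A, 1/2 AB.
Rh cross +/- × +/+ → 1 Rh+; so P(type AB, Rh-positive) = 1/2 × 1 = 1/2 per child.
P(none) = (1/2)^4 = 1/16; P(at least one) = 1 − 1/16 = 15/16.

15/16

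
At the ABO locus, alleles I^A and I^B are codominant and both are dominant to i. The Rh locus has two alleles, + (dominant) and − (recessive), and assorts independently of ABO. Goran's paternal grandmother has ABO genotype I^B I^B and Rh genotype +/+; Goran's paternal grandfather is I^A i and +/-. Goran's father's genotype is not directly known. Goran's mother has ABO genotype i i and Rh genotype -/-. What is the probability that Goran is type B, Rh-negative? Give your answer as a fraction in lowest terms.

1/8

Goran's father's ABO genotype from I^B I^B × I^A i: 1/2 I^A I^B, 1/2 I^B i.
Crossing each possibility with the mother i i and summing P(type B): 1/2·1/2 + 1/2·1/2 = 1/2.
Similarly for Rh via the father's Rh distribution: P(Rh-) = 1/4.
Independent loci: 1/2 × 1/4 = 1/8.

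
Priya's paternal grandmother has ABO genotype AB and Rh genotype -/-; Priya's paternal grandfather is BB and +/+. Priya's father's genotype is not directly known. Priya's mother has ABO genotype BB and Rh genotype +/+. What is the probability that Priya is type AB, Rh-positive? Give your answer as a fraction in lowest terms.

1/4

Priya's father's ABO genotype from AB × BB: 1/2 AB, 1/2 BB.
Crossing each possibility with the mother BB and summing P(type AB): 1/2·1/2 + 1/2·0 = 1/4.
Similarly for Rh via the father's Rh distribution: P(Rh+) = 1.
Independent loci: 1/4 × 1 = 1/4.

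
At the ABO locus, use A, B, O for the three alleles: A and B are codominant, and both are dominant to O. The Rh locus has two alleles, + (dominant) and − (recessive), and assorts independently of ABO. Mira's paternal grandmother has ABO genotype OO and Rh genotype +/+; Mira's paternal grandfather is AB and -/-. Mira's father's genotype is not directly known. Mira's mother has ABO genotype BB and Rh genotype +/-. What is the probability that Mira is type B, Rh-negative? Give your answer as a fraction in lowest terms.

3/16

Mira's father's ABO genotype from OO × AB: 1/2 AO, 1/2 BO.
Crossing each possibility with the mother BB and summing P(type B): 1/2·1/2 + 1/2·1 = 3/4.
Similarly for Rh via the father's Rh distribution: P(Rh-) = 1/4.
Independent loci: 3/4 × 1/4 = 3/16.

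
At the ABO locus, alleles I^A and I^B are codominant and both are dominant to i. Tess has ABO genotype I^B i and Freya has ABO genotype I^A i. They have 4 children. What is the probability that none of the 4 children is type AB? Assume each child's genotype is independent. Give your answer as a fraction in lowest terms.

ABO cross I^B i × I^A i → 1/4 O, 1/4 A, 1/4 B, 1/4 AB.
So P(type AB) = 1/4 per child.
P(not type AB) = 3/4 for one child; (3/4)^4 = 81/256.

81/256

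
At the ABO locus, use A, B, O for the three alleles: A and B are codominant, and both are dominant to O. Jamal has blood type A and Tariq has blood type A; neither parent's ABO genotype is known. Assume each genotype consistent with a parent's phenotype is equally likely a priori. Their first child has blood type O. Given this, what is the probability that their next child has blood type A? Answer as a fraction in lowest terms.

Possible genotypes: Jamal ∈ {AA, AO}; Tariq ∈ {AA, AO}.
Weight each parental genotype pair by prior × P(type-O child):
  AO × AO: posterior weight 1; P(next child type A) = 3/4.
Weighted sum = 3/4.

3/4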